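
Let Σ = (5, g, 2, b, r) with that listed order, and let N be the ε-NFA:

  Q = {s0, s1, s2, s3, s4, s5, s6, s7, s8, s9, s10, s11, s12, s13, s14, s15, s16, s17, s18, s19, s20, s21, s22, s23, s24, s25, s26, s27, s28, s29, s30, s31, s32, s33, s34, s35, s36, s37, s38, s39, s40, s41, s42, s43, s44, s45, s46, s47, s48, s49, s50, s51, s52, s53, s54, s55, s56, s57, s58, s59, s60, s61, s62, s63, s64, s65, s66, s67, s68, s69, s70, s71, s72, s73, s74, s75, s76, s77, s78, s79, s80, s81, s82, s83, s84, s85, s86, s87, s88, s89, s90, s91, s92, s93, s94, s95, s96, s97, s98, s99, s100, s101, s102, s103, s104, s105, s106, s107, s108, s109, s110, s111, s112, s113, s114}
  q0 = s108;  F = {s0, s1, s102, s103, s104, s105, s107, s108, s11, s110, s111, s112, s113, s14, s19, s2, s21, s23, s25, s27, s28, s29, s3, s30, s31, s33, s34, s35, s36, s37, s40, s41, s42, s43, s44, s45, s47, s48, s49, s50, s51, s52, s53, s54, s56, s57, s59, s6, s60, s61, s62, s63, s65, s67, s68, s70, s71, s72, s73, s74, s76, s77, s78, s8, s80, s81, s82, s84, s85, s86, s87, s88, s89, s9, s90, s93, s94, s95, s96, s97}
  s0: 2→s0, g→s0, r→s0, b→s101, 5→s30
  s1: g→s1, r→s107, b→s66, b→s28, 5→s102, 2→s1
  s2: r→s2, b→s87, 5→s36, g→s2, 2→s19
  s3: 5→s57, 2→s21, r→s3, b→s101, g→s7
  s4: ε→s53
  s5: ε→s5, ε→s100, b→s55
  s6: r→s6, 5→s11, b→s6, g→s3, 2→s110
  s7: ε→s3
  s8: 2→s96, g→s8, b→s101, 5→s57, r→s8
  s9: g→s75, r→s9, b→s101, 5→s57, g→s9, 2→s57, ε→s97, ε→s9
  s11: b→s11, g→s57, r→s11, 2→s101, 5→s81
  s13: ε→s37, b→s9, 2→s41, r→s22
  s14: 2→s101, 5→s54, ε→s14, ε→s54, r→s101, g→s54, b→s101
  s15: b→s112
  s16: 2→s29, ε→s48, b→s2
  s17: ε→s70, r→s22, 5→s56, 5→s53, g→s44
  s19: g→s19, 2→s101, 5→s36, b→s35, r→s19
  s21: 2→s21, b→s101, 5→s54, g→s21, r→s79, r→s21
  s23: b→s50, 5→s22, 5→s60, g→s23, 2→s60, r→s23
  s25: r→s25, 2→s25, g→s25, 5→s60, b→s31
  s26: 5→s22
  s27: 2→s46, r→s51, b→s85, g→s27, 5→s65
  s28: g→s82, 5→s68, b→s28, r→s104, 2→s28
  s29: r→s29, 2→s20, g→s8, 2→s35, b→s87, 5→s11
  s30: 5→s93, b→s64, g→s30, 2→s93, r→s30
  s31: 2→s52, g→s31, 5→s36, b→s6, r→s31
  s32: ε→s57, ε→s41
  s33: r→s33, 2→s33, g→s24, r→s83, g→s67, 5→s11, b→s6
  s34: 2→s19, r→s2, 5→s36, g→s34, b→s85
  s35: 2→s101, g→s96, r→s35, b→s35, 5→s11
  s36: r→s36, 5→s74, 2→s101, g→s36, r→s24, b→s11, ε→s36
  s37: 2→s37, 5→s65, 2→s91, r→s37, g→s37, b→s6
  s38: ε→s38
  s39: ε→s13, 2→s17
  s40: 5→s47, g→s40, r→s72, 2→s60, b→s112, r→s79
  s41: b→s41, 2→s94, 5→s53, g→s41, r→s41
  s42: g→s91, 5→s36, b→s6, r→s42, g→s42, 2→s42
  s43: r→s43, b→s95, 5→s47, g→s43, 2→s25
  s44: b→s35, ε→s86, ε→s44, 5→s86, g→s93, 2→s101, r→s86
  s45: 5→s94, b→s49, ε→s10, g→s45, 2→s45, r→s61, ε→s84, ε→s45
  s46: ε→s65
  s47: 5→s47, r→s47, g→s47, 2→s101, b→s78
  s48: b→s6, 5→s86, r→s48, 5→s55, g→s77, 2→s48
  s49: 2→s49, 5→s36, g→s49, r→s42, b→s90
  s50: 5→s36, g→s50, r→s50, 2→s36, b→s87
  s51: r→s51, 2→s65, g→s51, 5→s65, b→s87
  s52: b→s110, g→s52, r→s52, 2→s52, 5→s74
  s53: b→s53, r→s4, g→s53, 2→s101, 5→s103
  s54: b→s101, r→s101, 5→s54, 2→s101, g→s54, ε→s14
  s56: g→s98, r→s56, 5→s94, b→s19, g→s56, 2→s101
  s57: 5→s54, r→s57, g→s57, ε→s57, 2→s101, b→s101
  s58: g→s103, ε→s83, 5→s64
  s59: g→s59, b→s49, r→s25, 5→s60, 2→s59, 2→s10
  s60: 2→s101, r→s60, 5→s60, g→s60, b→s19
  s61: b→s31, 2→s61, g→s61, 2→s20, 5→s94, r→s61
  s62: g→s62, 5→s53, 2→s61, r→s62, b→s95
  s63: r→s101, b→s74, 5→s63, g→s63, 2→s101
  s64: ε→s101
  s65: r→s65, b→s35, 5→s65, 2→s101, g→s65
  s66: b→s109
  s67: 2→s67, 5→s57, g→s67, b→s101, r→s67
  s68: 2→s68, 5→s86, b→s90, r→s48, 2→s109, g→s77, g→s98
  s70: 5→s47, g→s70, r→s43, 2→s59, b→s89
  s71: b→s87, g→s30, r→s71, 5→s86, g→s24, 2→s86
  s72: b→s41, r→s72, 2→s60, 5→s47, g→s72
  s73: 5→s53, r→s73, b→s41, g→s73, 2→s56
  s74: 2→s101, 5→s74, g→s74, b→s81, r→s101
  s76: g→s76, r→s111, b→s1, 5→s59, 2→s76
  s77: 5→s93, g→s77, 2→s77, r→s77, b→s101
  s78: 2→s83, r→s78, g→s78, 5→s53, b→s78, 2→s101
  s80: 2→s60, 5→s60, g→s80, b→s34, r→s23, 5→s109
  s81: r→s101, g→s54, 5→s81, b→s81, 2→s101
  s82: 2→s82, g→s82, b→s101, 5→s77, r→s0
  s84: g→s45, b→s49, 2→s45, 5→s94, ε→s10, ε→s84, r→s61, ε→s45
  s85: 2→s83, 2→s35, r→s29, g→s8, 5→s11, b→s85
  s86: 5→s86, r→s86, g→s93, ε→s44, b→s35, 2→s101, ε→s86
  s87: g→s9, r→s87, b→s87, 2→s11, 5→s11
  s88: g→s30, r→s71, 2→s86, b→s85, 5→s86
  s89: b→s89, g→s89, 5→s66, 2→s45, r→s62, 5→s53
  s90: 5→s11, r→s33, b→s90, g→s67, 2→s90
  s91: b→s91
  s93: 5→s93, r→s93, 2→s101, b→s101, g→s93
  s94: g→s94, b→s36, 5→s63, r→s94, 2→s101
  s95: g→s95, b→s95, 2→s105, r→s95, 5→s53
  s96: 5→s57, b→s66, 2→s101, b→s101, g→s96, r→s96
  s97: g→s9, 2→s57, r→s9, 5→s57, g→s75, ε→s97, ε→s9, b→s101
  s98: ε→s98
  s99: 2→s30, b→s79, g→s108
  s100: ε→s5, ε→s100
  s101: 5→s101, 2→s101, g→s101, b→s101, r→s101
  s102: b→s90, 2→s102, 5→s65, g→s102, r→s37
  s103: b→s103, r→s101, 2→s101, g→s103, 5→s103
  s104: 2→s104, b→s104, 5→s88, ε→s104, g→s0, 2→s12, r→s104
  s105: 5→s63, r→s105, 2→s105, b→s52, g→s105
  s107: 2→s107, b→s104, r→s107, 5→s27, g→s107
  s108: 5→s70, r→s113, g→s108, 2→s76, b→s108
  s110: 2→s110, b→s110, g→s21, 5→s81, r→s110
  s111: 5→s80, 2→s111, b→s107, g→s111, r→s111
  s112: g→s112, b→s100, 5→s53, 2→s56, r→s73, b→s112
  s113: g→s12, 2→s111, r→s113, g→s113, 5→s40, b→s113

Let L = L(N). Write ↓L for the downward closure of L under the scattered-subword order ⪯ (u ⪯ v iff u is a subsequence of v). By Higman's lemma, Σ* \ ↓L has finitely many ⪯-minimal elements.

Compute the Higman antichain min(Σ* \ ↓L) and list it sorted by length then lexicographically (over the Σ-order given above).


Antichain: [552, r522, 5b55r, 2bbgb, 5rb25r].

|Q|=115, |F|=80, |δ|=489 (37 ε).
min D↑ (77 st, q0=0, F={11}): 0:5→1,g→0,2→2,b→0,r→3 1:5→4,g→1,2→5,b→6,r→7 2:5→5,g→2,2→2,b→8,r→9 3:5→10,g→3,2→9,b→3,r→3 4:5→4,g→4,2→11,b→12,r→4 5:5→13,g→5,2→5,b→14,r→15 6:5→16,g→6,2→17,b→6,r→18 7:5→4,g→7,2→15,b→19,r→7 8:5→20,g→8,2→8,b→21,r→22 9:5→23,g→9,2→9,b→22,r→9 10:5→4,g→10,2→13,b→24,r→25 11:5→11,g→11,2→11,b→11,r→11 12:5→16,g→12,2→11,b→12,r→12 13:5→13,g→13,2→11,b→26,r→13 14:5→27,g→14,2→14,b→28,r→29 15:5→13,g→15,2→15,b→30,r→15 16:5→31,g→16,2→11,b→16,r→16 17:5→32,g→17,2→17,b→14,r→33 18:5→16,g→18,2→33,b→19,r→18 19:5→16,g→19,2→34,b→19,r→19 20:5→35,g→20,2→20,b→28,r→36 21:5→37,g→38,2→21,b→21,r→39 22:5→40,g→22,2→22,b→39,r→22 23:5→13,g→23,2→13,b→41,r→42 24:5→16,g→24,2→43,b→24,r→44 25:5→4,g→25,2→13,b→45,r→25 26:5→27,g→26,2→11,b→46,r→26 27:5→47,g→27,2→11,b→48,r→27 28:5→48,g→49,2→28,b→28,r→50 29:5→27,g→29,2→29,b→51,r→29 30:5→27,g→30,2→52,b→51,r→30 31:5→31,g→31,2→11,b→31,r→11 32:5→53,g→32,2→11,b→27,r→32 33:5→32,g→33,2→33,b→30,r→33 34:5→53,g→34,2→34,b→52,r→34 35:5→35,g→35,2→11,b→46,r→35 36:5→35,g→36,2→36,b→51,r→36 37:5→54,g→55,2→37,b→28,r→56 38:5→55,g→38,2→38,b→11,r→57 39:5→58,g→57,2→39,b→39,r→39 40:5→35,g→40,2→35,b→59,r→60 41:5→27,g→41,2→26,b→59,r→61 42:5→13,g→42,2→13,b→62,r→42 43:5→32,g→43,2→11,b→26,r→43 44:5→16,g→44,2→43,b→45,r→44 45:5→16,g→45,2→32,b→45,r→45 46:5→48,g→63,2→11,b→46,r→46 47:5→47,g→47,2→11,b→64,r→11 48:5→64,g→65,2→11,b→48,r→48 49:5→65,g→49,2→49,b→11,r→49 50:5→48,g→49,2→50,b→51,r→50 51:5→48,g→66,2→67,b→51,r→51 52:5→47,g→52,2→52,b→67,r→52 53:5→53,g→53,2→11,b→47,r→11 54:5→54,g→68,2→11,b→46,r→54 55:5→68,g→55,2→55,b→11,r→55 56:5→54,g→55,2→56,b→51,r→56 57:5→69,g→57,2→57,b→11,r→57 58:5→54,g→69,2→54,b→59,r→70 59:5→48,g→71,2→46,b→59,r→72 60:5→35,g→60,2→35,b→73,r→60 61:5→27,g→61,2→26,b→73,r→61 62:5→27,g→62,2→27,b→73,r→62 63:5→65,g→63,2→11,b→11,r→63 64:5→64,g→74,2→11,b→64,r→11 65:5→74,g→65,2→11,b→11,r→65 66:5→65,g→66,2→75,b→11,r→66 67:5→64,g→75,2→67,b→67,r→67 68:5→68,g→68,2→11,b→11,r→68 69:5→68,g→69,2→68,b→11,r→69 70:5→54,g→69,2→54,b→73,r→70 71:5→65,g→71,2→63,b→11,r→71 72:5→48,g→71,2→46,b→73,r→72 73:5→48,g→76,2→48,b→73,r→73 74:5→74,g→74,2→11,b→11,r→11 75:5→74,g→75,2→75,b→11,r→75 76:5→65,g→76,2→65,b→11,r→76 [Hopcroft].
'552': |S_i|=[100, 89, 29, 2] end={s101,s83} — reject; 3/3 deletions ∈↓L.
'r522': N↓-sim [100, 85, 59, 26, 1] end={s101} rej; 4/4 single-dels accept.
'5b55r': run [100, 89, 63, 16, 7, 1] end={s101} rej; 5/5 deletions ∈↓L.
'2bbgb': run [100, 81, 65, 47, 24, 4] end={s101,s109,s64,s66} — reject; 5/5 deletions ∈↓L.
'5rb25r': run [100, 89, 69, 39, 17, 6, 1] end={s101} rej; 6/6 single-dels accept.
5 words, ⪯-incomp.


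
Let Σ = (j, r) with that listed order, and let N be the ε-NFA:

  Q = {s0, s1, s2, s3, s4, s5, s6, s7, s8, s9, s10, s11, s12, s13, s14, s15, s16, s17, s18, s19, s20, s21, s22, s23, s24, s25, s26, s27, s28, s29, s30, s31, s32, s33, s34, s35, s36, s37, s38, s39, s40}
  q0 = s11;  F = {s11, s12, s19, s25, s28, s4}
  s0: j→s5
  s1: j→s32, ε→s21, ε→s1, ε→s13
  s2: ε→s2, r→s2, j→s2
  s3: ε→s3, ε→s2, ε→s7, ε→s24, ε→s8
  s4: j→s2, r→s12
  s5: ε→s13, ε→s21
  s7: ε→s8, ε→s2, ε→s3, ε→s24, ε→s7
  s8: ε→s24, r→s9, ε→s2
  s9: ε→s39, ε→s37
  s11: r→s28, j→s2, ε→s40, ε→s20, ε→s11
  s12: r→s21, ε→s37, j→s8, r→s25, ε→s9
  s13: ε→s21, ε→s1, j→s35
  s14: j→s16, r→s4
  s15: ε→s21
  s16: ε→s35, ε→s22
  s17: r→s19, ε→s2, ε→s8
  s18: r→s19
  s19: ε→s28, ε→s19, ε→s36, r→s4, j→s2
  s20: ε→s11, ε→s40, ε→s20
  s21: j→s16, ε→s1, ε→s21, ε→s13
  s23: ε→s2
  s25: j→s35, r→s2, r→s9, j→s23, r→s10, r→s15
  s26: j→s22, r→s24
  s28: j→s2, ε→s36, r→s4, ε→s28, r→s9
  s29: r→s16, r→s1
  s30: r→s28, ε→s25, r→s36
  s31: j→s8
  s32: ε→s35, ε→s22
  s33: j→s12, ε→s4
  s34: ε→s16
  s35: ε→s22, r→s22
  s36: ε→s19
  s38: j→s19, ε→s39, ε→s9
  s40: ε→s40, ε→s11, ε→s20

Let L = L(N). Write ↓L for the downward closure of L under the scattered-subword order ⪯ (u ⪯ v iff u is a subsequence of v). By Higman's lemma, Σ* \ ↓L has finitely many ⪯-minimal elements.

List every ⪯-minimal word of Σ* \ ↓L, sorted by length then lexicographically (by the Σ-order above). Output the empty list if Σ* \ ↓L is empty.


min(Σ*\↓L) = [j, rrrrr].

|Q|=41, |F|=6, |δ|=95 (56 ε).
min D↑ (6 st, q0=0, F={1}): 0:j→1,r→2 1:j→1,r→1 2:j→1,r→3 3:j→1,r→4 4:j→1,r→5 5:j→1,r→1 [Hopcroft].
'j': run [25, 11] end={s16,s2,s22,s23,s24,s32,s35,s37,s39,s8,s9} rej; 1/1 del acc.
'rrrrr': N↓-sim [25, 22, 19, 18, 15, 13] end={s1,s10,s13,s15,s16,s2,s21,s22,s32,s35,s37,s39,…} ∉↓L; 5/5 del acc.
2 minimals (antichain).


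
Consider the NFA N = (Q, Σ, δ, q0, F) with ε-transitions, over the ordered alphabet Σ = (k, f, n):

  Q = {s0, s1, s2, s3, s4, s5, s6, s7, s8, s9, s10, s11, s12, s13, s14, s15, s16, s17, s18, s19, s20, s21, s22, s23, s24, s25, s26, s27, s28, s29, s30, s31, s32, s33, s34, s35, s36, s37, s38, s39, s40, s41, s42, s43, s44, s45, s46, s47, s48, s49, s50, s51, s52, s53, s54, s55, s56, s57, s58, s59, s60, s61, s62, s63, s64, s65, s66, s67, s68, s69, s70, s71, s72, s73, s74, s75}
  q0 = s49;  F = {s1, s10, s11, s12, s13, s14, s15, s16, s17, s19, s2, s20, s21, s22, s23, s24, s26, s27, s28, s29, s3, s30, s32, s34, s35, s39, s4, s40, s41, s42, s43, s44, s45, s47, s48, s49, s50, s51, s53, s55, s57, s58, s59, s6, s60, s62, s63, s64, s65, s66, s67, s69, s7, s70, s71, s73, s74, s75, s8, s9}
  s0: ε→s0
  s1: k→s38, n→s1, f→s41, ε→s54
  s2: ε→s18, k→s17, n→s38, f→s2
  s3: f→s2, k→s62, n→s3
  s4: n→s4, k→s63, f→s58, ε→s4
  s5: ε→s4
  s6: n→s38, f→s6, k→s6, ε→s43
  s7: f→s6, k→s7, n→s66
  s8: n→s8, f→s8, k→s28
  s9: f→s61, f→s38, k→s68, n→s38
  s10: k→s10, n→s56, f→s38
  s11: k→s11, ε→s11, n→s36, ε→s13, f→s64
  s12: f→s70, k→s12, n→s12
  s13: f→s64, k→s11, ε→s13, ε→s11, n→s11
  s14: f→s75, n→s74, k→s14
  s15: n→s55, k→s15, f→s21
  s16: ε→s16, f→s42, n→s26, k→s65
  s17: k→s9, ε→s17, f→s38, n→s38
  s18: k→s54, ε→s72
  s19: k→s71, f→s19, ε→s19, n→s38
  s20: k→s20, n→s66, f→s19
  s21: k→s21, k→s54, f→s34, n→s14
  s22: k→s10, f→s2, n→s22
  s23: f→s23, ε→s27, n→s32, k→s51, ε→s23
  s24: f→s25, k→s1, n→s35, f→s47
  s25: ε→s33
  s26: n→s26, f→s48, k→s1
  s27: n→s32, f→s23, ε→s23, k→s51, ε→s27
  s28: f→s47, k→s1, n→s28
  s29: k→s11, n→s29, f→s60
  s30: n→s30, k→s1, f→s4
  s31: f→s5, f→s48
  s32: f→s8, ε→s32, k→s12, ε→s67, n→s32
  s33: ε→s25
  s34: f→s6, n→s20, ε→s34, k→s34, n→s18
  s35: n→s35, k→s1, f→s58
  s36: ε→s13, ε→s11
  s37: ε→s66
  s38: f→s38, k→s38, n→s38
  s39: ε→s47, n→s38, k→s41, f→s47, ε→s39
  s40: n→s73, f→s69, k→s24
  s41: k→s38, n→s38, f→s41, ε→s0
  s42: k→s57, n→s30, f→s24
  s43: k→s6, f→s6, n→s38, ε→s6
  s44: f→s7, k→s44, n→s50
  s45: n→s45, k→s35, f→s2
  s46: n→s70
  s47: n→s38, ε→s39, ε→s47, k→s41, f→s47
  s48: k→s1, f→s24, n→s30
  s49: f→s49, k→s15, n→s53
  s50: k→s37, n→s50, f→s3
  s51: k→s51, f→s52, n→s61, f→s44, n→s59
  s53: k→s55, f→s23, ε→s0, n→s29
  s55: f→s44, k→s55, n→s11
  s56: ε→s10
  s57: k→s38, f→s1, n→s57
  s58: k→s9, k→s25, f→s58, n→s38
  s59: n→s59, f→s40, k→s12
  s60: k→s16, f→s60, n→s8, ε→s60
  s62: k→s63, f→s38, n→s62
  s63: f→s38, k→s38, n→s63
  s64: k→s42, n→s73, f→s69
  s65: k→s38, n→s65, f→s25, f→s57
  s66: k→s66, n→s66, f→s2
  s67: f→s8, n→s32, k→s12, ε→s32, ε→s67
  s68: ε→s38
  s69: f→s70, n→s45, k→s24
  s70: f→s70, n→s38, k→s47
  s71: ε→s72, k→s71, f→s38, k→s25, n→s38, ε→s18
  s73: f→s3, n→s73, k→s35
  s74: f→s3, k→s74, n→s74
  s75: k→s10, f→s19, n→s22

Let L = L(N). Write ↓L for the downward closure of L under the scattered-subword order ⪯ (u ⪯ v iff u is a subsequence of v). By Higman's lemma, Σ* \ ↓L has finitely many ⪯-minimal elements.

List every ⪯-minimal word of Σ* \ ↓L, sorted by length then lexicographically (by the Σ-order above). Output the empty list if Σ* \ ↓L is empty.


Antichain: [kfffn, kfnfkf, nfnkfn, nnfkkk].

|Q|=76, |F|=60, |δ|=236 (40 ε).
min D↑ (56 st, q0=0, F={25}): 0:k→1,f→0,n→2 1:k→1,f→3,n→4 2:k→4,f→5,n→6 3:k→3,f→7,n→8 4:k→4,f→9,n→10 5:k→11,f→5,n→12 6:k→10,f→13,n→6 7:k→7,f→14,n→15 8:k→8,f→16,n→17 9:k→9,f→18,n→19 10:k→10,f→20,n→10 11:k→11,f→9,n→21 12:k→22,f→23,n→12 13:k→24,f→13,n→23 14:k→14,f→14,n→25 15:k→15,f→26,n→27 16:k→28,f→26,n→29 17:k→17,f→30,n→17 18:k→18,f→14,n→27 19:k→27,f→30,n→19 20:k→31,f→32,n→33 21:k→22,f→34,n→21 22:k→22,f→35,n→22 23:k→36,f→23,n→23 24:k→37,f→31,n→38 25:k→25,f→25,n→25 26:k→39,f→26,n→25 27:k→27,f→40,n→27 28:k→28,f→25,n→28 29:k→28,f→40,n→29 30:k→41,f→40,n→30 31:k→42,f→43,n→44 32:k→43,f→35,n→45 33:k→46,f→30,n→33 34:k→43,f→32,n→33 35:k→47,f→35,n→25 36:k→48,f→47,n→36 37:k→25,f→42,n→37 38:k→48,f→49,n→38 39:k→39,f→25,n→25 40:k→50,f→40,n→25 41:k→51,f→25,n→41 42:k→25,f→48,n→42 43:k→48,f→47,n→46 44:k→48,f→52,n→44 45:k→46,f→40,n→45 46:k→48,f→53,n→46 47:k→54,f→47,n→25 48:k→25,f→54,n→48 49:k→48,f→43,n→44 50:k→55,f→25,n→25 51:k→25,f→25,n→51 52:k→51,f→53,n→52 53:k→55,f→53,n→25 54:k→25,f→54,n→25 55:k→25,f→25,n→25 (ε-aug+det+¬).
'kfffn': |S_i|=[73, 64, 52, 38, 21, 1] end={s38} ∉↓L; 5/5 single-dels accept.
'kfnfkf': run [73, 64, 52, 36, 25, 15, 2] end={s38,s61} ∉↓L; 6/6 single-dels accept.
'nfnkfn': run [73, 69, 60, 45, 28, 17, 1] end={s38} — reject; 6/6 del acc.
'nnfkkk': N↓-sim [73, 69, 54, 39, 27, 13, 2] end={s38,s68} — reject; 6/6 deletions ∈↓L.
4 obstructions.


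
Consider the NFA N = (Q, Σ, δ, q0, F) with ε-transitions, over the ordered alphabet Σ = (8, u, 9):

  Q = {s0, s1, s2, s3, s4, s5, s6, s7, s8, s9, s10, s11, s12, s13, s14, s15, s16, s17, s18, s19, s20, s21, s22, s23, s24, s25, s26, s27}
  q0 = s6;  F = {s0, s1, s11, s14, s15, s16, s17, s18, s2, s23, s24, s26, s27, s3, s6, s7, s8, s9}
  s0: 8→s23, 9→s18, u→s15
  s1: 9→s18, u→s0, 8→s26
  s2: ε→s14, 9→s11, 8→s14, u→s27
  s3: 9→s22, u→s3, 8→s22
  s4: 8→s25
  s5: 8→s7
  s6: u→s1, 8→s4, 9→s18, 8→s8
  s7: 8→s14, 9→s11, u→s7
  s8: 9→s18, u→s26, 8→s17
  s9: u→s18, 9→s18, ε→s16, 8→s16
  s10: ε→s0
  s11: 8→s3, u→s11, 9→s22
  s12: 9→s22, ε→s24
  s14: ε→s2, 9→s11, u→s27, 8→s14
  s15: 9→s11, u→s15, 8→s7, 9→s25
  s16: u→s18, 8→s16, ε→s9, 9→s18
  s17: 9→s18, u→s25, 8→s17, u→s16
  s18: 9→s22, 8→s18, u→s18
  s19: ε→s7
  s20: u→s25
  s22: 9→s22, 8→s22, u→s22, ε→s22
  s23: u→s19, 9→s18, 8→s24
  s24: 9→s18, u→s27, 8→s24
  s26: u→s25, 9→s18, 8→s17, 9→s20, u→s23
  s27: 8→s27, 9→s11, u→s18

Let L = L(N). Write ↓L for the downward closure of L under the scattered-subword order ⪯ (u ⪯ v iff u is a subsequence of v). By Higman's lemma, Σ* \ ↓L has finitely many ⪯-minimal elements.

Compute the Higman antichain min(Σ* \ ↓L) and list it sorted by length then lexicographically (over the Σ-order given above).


A = [99, 88uu9, uuu988].

|Q|=28, |F|=18, |δ|=74 (8 ε).
min D↑ (17 st, q0=0, F={7}): 0:8→1,u→2,9→3 1:8→4,u→5,9→3 2:8→5,u→6,9→3 3:8→3,u→3,9→7 4:8→4,u→8,9→3 5:8→4,u→9,9→3 6:8→9,u→10,9→3 7:8→7,u→7,9→7 8:8→8,u→3,9→3 9:8→11,u→12,9→3 10:8→12,u→10,9→13 11:8→11,u→14,9→3 12:8→15,u→12,9→13 13:8→16,u→13,9→7 14:8→14,u→3,9→13 15:8→15,u→14,9→13 16:8→7,u→16,9→7.
'99': |S_i|=[23, 6, 1] end={s22} ∉↓L; 2/2 del acc.
'88uu9': N↓-sim [23, 19, 12, 8, 4, 1] end={s22} — reject; 5/5 single-dels accept.
'uuu988': run [23, 20, 16, 11, 4, 2, 1] end={s22} — reject; 6/6 deletions ∈↓L.
3 words, ⪯-incomp.


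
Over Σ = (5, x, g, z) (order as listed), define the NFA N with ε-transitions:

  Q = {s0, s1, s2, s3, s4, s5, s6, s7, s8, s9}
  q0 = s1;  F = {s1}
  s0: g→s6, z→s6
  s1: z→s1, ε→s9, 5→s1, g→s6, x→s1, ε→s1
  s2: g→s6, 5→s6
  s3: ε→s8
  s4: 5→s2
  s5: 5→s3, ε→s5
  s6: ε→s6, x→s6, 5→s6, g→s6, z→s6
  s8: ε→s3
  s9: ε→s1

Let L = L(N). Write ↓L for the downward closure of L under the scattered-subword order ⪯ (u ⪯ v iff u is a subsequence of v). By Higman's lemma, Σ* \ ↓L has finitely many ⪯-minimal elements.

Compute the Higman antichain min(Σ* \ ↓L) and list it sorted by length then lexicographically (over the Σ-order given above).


min(Σ*\↓L) = [g].

|Q|=10, |F|=1, |δ|=21 (7 ε).
min D↑ (2 st, q0=0, F={1}): 0:5→0,x→0,g→1,z→0 1:5→1,x→1,g→1,z→1.
'g': |S_i|=[3, 1] end={s6} — reject; 1/1 deletions ∈↓L.
1 words, ⪯-incomp.


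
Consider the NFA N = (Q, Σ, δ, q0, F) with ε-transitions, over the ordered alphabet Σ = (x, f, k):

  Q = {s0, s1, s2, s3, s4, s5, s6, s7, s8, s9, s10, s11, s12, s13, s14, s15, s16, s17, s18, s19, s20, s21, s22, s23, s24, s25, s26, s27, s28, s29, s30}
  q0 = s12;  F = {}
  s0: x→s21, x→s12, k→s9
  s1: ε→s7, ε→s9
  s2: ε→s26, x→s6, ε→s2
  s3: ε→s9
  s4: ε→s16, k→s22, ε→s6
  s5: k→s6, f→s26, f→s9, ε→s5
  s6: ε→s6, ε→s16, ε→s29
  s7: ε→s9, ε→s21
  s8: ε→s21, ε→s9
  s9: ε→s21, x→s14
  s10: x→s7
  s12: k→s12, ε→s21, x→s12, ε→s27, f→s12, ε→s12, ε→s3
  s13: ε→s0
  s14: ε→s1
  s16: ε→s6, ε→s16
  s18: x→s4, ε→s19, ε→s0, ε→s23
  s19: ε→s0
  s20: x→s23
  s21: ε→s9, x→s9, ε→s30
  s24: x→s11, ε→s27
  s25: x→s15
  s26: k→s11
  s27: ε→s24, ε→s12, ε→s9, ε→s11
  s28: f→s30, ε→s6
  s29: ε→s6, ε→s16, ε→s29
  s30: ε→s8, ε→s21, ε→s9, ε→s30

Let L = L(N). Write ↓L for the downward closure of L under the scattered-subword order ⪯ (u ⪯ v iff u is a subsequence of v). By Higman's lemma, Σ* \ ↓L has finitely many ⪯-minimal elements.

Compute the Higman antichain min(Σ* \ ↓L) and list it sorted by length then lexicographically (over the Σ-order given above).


|Q|=31, |F|=0, |δ|=63 (43 ε).
min D↑ (1 st, q0=0, F={0}): 0:x→0,f→0,k→0.
ε ∈ L(D↑) ⇒ ↓L = ∅.

A = [ε].


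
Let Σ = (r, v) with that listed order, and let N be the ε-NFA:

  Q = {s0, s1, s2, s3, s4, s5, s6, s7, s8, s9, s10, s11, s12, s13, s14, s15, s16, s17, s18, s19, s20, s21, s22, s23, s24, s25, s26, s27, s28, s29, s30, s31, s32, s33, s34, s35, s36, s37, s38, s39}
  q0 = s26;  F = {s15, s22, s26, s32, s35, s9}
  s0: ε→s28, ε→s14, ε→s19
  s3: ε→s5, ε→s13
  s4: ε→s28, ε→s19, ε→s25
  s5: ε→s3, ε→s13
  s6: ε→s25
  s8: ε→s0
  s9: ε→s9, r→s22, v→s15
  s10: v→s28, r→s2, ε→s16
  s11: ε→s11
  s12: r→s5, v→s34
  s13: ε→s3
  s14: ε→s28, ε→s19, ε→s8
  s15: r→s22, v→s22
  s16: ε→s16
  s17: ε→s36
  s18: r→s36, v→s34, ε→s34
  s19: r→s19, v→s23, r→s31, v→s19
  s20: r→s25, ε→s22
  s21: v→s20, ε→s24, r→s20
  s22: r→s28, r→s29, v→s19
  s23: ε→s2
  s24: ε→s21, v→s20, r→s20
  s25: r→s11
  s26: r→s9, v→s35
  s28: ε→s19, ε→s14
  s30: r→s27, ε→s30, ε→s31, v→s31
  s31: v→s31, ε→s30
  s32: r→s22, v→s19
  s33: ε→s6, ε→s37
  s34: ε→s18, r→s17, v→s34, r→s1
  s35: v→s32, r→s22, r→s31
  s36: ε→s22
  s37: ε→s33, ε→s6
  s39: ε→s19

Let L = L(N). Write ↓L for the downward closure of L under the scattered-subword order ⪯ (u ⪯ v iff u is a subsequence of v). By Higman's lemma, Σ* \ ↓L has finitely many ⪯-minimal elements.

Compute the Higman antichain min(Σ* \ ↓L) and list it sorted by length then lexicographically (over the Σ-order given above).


Antichain: [rrr, rrv, vrr, vrv, vvv, rvvr].

|Q|=40, |F|=6, |δ|=74 (38 ε).
min D↑ (7 st, q0=0, F={6}): 0:r→1,v→2 1:r→3,v→4 2:r→3,v→5 3:r→6,v→6 4:r→3,v→3 5:r→3,v→6 6:r→6,v→6 (ε-aug+det+¬).
'rrr': N↓-sim [17, 14, 12, 11] end={s0,s14,s19,s2,s23,s27,s28,s29,s30,s31,s8} — reject; 3/3 deletions ∈↓L.
'rrv': N↓-sim [17, 14, 12, 6] end={s19,s2,s23,s27,s30,s31} ∉↓L; 3/3 deletions ∈↓L.
'vrr': |S_i|=[17, 15, 12, 11] end={s0,s14,s19,s2,s23,s27,s28,s29,s30,s31,s8} — reject; 3/3 single-dels accept.
'vrv': |S_i|=[17, 15, 12, 6] end={s19,s2,s23,s27,s30,s31} rej; 3/3 del acc.
'vvv': N↓-sim [17, 15, 13, 6] end={s19,s2,s23,s27,s30,s31} ∉↓L; 3/3 deletions ∈↓L.
'rvvr': |S_i|=[17, 14, 13, 12, 11] end={s0,s14,s19,s2,s23,s27,s28,s29,s30,s31,s8} — reject; 4/4 del acc.
6 obstructions.


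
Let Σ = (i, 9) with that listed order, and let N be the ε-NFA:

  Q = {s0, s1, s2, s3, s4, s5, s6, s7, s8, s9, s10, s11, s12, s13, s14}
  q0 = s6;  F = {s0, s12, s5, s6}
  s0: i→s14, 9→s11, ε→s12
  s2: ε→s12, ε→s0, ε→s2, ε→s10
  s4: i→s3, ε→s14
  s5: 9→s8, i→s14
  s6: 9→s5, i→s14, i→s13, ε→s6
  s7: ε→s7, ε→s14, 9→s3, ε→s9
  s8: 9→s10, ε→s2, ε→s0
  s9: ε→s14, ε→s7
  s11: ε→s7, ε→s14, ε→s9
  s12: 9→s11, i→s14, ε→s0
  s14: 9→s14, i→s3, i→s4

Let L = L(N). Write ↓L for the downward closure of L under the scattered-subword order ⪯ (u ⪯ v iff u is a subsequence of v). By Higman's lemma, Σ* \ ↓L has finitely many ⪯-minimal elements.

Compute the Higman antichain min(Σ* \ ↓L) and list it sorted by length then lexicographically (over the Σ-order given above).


A = [i, 999].

|Q|=15, |F|=4, |δ|=33 (18 ε).
min D↑ (4 st, q0=0, F={1}): 0:i→1,9→2 1:i→1,9→1 2:i→1,9→3 3:i→1,9→1 [Hopcroft].
'i': |S_i|=[14, 4] end={s13,s14,s3,s4} ∉↓L; 1/1 deletions ∈↓L.
'999': |S_i|=[14, 12, 11, 7] end={s10,s11,s14,s3,s4,s7,s9} rej; 3/3 del acc.
2 obstructions.


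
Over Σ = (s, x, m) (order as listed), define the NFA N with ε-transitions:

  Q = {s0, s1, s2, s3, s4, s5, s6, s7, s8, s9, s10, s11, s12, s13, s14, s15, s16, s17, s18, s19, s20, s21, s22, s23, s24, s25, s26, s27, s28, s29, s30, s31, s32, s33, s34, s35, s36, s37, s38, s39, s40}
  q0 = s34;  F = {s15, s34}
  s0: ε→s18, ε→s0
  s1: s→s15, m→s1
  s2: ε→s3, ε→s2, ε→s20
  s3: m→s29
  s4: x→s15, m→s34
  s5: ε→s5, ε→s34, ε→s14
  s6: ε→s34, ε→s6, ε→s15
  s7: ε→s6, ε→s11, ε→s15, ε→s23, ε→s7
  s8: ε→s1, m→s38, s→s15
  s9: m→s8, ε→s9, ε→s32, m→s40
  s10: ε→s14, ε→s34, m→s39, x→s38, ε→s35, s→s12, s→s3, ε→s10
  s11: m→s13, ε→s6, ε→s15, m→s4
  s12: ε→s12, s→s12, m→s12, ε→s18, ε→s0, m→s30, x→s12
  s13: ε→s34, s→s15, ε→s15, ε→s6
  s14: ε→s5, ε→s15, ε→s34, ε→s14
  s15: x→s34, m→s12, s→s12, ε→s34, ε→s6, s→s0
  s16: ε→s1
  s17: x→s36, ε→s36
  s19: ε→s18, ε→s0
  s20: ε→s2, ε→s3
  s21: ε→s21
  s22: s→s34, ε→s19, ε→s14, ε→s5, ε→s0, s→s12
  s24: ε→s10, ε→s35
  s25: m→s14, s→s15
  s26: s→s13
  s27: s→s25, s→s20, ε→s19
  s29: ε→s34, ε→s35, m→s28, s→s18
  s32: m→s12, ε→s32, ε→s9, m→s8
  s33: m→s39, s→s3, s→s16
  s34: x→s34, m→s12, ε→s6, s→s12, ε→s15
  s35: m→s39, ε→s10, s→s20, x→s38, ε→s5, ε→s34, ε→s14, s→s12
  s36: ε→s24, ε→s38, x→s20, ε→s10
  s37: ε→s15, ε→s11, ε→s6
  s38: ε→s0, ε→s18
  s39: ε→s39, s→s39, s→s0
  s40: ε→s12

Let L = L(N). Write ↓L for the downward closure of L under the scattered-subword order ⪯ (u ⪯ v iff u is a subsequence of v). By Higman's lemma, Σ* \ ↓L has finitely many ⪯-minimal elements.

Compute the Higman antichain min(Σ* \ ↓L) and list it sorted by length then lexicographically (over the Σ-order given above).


|Q|=41, |F|=2, |δ|=120 (71 ε).
min D↑ (2 st, q0=0, F={1}): 0:s→1,x→0,m→1 1:s→1,x→1,m→1.
's': run [7, 4] end={s0,s12,s18,s30} ∉↓L; 1/1 deletions ∈↓L.
'm': run [7, 4] end={s0,s12,s18,s30} — reject; 1/1 del acc.
2 obstructions.

min(Σ*\↓L) = [s, m].


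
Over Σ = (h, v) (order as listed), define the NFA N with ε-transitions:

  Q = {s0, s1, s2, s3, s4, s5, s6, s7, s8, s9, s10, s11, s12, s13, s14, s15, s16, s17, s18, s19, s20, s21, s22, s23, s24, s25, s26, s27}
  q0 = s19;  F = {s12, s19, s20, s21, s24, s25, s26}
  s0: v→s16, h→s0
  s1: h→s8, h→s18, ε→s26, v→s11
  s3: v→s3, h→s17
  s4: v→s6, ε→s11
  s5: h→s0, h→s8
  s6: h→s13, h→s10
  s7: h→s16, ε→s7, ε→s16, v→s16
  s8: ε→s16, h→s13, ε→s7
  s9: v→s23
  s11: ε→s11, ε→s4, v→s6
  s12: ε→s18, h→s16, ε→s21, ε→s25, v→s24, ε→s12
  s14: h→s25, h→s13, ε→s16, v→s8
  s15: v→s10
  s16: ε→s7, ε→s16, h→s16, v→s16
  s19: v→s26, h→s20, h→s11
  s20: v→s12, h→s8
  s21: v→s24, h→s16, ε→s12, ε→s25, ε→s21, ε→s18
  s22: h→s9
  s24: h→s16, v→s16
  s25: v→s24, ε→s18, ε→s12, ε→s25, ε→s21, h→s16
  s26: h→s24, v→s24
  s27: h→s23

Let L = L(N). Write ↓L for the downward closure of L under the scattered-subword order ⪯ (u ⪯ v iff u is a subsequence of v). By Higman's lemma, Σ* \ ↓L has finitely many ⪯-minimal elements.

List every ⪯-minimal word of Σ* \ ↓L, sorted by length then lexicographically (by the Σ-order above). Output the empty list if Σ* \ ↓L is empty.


A = [hh, vhv, vvh, vvv].

|Q|=28, |F|=7, |δ|=63 (23 ε).
min D↑ (6 st, q0=0, F={3}): 0:h→1,v→2 1:h→3,v→4 2:h→5,v→5 3:h→3,v→3 4:h→3,v→5 5:h→3,v→3.
'hh': run [16, 14, 5] end={s10,s13,s16,s7,s8} — reject; 2/2 deletions ∈↓L.
'vhv': run [16, 11, 5, 2] end={s16,s7} — reject; 3/3 single-dels accept.
'vvh': |S_i|=[16, 11, 3, 2] end={s16,s7} — reject; 3/3 deletions ∈↓L.
'vvv': run [16, 11, 3, 2] end={s16,s7} ∉↓L; 3/3 single-dels accept.
4 obstructions.


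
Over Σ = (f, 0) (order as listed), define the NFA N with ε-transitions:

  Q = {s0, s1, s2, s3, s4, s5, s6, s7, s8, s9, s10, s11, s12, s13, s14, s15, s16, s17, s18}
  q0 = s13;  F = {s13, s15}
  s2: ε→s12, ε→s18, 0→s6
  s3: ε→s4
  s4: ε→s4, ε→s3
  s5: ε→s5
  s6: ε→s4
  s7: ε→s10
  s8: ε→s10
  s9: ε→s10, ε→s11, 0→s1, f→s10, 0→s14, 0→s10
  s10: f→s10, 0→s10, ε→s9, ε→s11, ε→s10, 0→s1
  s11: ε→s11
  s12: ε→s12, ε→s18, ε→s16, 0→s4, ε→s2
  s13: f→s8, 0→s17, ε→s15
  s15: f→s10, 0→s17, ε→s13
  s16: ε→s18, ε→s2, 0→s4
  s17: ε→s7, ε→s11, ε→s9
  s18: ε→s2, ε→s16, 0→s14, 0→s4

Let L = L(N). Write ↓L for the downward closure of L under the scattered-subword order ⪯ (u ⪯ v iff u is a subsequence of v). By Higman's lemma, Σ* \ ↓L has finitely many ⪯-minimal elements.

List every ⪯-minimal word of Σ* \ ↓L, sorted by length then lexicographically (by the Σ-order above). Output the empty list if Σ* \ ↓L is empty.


A = [f, 0].

|Q|=19, |F|=2, |δ|=44 (28 ε).
min D↑ (2 st, q0=0, F={1}): 0:f→1,0→1 1:f→1,0→1 [Hopcroft].
'f': run [10, 6] end={s1,s10,s11,s14,s8,s9} rej; 1/1 single-dels accept.
'0': |S_i|=[10, 7] end={s1,s10,s11,s14,s17,s7,s9} rej; 1/1 del acc.
2 minimals (antichain).


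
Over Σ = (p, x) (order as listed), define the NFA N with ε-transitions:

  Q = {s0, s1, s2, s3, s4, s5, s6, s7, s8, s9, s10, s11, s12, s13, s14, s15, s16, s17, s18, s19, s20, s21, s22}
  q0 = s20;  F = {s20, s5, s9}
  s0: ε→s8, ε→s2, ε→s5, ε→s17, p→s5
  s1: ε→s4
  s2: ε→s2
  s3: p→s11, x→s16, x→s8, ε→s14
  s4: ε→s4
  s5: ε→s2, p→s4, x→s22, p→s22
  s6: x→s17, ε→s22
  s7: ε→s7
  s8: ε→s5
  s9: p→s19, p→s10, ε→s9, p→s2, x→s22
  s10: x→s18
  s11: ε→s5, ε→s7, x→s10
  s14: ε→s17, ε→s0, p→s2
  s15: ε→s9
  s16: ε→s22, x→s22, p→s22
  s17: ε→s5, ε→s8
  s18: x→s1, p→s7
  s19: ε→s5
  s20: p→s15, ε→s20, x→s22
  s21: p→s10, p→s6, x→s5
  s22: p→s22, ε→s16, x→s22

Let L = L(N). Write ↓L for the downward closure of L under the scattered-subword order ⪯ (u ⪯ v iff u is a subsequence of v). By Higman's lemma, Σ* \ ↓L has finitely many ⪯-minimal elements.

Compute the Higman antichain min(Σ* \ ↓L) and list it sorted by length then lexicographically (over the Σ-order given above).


|Q|=23, |F|=3, |δ|=50 (24 ε).
min D↑ (4 st, q0=0, F={2}): 0:p→1,x→2 1:p→3,x→2 2:p→2,x→2 3:p→2,x→2 [Hopcroft].
'x': N↓-sim [13, 6] end={s1,s16,s18,s22,s4,s7} ∉↓L; 1/1 del acc.
'ppp': run [13, 12, 10, 4] end={s16,s22,s4,s7} rej; 3/3 deletions ∈↓L.
2 minimals (antichain).

min(Σ*\↓L) = [x, ppp].


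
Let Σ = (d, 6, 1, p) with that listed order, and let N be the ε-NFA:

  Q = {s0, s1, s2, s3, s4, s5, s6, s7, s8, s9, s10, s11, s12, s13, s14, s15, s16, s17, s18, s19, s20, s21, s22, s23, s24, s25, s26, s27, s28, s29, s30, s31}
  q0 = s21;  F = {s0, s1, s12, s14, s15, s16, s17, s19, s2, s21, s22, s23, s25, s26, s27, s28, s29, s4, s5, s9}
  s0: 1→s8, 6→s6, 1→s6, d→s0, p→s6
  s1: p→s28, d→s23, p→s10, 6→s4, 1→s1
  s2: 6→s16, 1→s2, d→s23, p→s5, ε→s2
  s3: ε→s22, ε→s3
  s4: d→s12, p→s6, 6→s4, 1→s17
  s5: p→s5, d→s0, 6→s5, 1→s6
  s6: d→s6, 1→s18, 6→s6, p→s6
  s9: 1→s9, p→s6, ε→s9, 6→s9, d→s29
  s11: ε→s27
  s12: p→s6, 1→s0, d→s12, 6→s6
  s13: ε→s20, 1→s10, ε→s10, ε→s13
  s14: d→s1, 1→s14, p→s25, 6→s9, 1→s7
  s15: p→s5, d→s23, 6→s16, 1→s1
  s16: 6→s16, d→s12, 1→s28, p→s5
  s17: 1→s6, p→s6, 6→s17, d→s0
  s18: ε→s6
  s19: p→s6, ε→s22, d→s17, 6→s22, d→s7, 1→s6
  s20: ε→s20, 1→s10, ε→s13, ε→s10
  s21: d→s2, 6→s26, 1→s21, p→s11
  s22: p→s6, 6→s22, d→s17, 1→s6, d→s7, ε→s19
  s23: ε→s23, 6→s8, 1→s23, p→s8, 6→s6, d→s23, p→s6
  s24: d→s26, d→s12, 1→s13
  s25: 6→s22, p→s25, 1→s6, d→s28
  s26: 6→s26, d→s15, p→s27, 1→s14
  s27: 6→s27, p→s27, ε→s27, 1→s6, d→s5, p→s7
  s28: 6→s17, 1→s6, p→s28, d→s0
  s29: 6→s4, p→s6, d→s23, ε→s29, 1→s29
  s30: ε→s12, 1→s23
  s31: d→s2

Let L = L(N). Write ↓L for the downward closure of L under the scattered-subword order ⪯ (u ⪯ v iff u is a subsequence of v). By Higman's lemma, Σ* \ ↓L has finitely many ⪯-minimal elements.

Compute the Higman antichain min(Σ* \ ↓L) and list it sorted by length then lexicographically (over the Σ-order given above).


|Q|=32, |F|=20, |δ|=117 (18 ε).
min D↑ (20 st, q0=0, F={9}): 0:d→1,6→2,1→0,p→3 1:d→4,6→5,1→1,p→6 2:d→7,6→2,1→8,p→3 3:d→6,6→3,1→9,p→3 4:d→4,6→9,1→4,p→9 5:d→10,6→5,1→11,p→6 6:d→12,6→6,1→9,p→6 7:d→4,6→5,1→13,p→6 8:d→13,6→14,1→8,p→15 9:d→9,6→9,1→9,p→9 10:d→10,6→9,1→12,p→9 11:d→12,6→16,1→9,p→11 12:d→12,6→9,1→9,p→9 13:d→4,6→17,1→13,p→11 14:d→18,6→14,1→14,p→9 15:d→11,6→19,1→9,p→15 16:d→12,6→16,1→9,p→9 17:d→10,6→17,1→16,p→9 18:d→4,6→17,1→18,p→9 19:d→16,6→19,1→9,p→9 [Hopcroft].
'p1': run [26, 14, 3] end={s18,s6,s8} rej; 2/2 del acc.
'dd6': run [26, 17, 6, 3] end={s18,s6,s8} — reject; 3/3 single-dels accept.
'ddp': N↓-sim [26, 17, 6, 3] end={s18,s6,s8} — reject; 3/3 deletions ∈↓L.
'd611': run [26, 17, 10, 6, 3] end={s18,s6,s8} rej; 4/4 deletions ∈↓L.
'616p': N↓-sim [26, 23, 18, 13, 3] end={s18,s6,s8} — reject; 4/4 del acc.
5 minimals (antichain).

min(Σ*\↓L) = [p1, dd6, ddp, d611, 616p].


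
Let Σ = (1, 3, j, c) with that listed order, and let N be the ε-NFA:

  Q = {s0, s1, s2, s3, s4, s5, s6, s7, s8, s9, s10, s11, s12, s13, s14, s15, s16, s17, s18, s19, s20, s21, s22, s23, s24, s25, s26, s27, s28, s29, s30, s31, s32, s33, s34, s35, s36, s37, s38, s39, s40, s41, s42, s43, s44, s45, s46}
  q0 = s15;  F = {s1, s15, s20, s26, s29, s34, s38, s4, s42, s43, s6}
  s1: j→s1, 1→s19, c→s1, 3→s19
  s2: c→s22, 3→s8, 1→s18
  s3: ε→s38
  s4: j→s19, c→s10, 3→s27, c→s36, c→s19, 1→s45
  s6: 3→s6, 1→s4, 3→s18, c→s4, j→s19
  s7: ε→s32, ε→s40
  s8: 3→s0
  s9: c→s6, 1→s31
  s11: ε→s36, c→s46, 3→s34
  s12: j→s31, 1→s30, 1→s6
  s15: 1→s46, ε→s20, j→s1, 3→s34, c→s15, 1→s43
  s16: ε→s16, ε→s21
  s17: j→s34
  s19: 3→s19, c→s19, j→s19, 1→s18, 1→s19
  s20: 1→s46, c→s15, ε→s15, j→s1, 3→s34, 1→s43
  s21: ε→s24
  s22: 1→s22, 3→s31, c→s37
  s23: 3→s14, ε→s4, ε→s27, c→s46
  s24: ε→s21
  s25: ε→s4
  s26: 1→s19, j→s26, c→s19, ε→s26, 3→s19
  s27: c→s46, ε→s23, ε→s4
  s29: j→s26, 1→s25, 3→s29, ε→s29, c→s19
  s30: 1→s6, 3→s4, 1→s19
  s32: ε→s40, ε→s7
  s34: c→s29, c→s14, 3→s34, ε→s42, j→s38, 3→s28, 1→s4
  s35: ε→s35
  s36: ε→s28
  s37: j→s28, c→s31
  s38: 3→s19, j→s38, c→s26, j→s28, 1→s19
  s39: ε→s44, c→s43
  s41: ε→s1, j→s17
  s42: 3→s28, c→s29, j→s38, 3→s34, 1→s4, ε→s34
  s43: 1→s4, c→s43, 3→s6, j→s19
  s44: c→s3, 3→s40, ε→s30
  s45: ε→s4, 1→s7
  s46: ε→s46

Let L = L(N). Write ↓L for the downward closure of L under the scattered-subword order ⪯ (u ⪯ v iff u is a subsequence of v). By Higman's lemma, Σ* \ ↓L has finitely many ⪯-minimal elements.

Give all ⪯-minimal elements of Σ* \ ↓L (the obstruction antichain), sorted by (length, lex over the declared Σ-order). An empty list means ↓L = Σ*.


Antichain: [1j, j1, j3, 11c, 31c, 3cc].

|Q|=47, |F|=11, |δ|=114 (28 ε).
min D↑ (10 st, q0=0, F={6}): 0:1→1,3→2,j→3,c→0 1:1→4,3→5,j→6,c→1 2:1→4,3→2,j→7,c→8 3:1→6,3→6,j→3,c→3 4:1→4,3→4,j→6,c→6 5:1→4,3→5,j→6,c→4 6:1→6,3→6,j→6,c→6 7:1→6,3→6,j→7,c→9 8:1→4,3→8,j→9,c→6 9:1→6,3→6,j→9,c→6 (ε-aug+det+¬).
'1j': run [25, 17, 2] end={s18,s19} ∉↓L; 2/2 deletions ∈↓L.
'j1': run [25, 6, 2] end={s18,s19} rej; 2/2 del acc.
'j3': |S_i|=[25, 6, 2] end={s18,s19} ∉↓L; 2/2 single-dels accept.
'11c': run [25, 17, 14, 6] end={s10,s18,s19,s28,s36,s46} ∉↓L; 3/3 single-dels accept.
'31c': |S_i|=[25, 21, 15, 6] end={s10,s18,s19,s28,s36,s46} rej; 3/3 del acc.
'3cc': run [25, 21, 17, 6] end={s10,s18,s19,s28,s36,s46} — reject; 3/3 single-dels accept.
6 obstructions.


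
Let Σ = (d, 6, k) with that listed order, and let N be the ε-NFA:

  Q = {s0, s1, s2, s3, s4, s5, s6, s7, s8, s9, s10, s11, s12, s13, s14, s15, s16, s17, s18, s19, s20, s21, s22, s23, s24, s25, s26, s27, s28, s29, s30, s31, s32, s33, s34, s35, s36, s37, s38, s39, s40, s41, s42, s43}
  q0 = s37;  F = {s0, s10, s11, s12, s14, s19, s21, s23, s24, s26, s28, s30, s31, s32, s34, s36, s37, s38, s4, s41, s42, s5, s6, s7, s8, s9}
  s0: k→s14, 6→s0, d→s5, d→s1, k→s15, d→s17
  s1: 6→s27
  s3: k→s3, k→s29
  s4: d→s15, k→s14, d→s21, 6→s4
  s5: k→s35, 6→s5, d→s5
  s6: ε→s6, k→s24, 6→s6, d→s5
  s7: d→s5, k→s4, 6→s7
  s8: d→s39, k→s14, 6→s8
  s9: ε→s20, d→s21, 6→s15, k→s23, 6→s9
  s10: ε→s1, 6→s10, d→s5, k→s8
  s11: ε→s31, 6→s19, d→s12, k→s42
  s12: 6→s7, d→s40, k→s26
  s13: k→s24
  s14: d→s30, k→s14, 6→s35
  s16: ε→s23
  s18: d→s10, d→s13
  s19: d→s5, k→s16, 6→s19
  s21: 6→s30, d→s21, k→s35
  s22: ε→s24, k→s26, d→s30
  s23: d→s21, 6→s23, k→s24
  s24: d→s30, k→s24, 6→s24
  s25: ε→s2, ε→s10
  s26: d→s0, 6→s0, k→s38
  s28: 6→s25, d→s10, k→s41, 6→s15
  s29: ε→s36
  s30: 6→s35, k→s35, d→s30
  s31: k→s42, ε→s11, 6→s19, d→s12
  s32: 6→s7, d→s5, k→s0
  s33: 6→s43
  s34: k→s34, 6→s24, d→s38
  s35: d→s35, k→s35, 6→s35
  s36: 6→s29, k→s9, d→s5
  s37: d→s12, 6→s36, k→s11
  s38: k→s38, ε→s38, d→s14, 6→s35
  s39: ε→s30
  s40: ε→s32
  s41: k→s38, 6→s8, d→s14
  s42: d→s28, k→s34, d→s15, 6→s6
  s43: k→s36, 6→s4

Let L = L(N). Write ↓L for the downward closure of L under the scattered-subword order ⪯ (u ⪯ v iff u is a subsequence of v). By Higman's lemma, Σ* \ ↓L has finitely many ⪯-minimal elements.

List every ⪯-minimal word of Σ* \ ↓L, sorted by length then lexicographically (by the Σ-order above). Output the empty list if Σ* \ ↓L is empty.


A = [6dk, dddk, dkk6, 6kd66, kkkd6].

|Q|=44, |F|=26, |δ|=112 (13 ε).
min D↑ (26 st, q0=0, F={14}): 0:d→1,6→2,k→3 1:d→4,6→5,k→6 2:d→7,6→2,k→8 3:d→1,6→9,k→10 4:d→7,6→5,k→11 5:d→7,6→5,k→12 6:d→11,6→11,k→13 7:d→7,6→7,k→14 8:d→15,6→8,k→16 9:d→7,6→9,k→16 10:d→17,6→18,k→19 11:d→7,6→11,k→20 12:d→15,6→12,k→20 13:d→20,6→14,k→13 14:d→14,6→14,k→14 15:d→15,6→21,k→14 16:d→15,6→16,k→22 17:d→23,6→23,k→24 18:d→7,6→18,k→22 19:d→13,6→22,k→19 20:d→21,6→14,k→20 21:d→21,6→14,k→14 22:d→21,6→22,k→22 23:d→7,6→23,k→25 24:d→20,6→25,k→13 25:d→21,6→25,k→20.
'6dk': |S_i|=[38, 26, 9, 1] end={s35} — reject; 3/3 deletions ∈↓L.
'dddk': |S_i|=[38, 24, 17, 9, 1] end={s35} ∉↓L; 4/4 deletions ∈↓L.
'dkk6': |S_i|=[38, 24, 16, 5, 1] end={s35} rej; 4/4 single-dels accept.
'6kd66': N↓-sim [38, 26, 13, 5, 2, 1] end={s35} — reject; 5/5 deletions ∈↓L.
'kkkd6': |S_i|=[38, 35, 26, 10, 5, 1] end={s35} rej; 5/5 del acc.
5 minimals (antichain).
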